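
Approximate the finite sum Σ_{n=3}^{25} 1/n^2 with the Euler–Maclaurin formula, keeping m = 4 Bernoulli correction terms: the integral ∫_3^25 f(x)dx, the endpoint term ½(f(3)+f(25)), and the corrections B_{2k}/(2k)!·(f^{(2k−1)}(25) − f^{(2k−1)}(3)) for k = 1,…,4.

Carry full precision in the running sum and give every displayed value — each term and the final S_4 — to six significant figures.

S_4 ≈ 0.355723

∫_3^25 1/x^2 dx evaluates to 0.293333.
Endpoint term: (f(3) + f(25))/2 = (0.111111 + 0.00160000)/2 = 0.0563556.
Integral + boundary = 0.349689.
Correction k=1: B_{2}/2! · (f^{(1)}(25) − f^{(1)}(3)) = 1/12 · (-0.000128000 − (-0.0740741)) = 0.00616217.
After k=1: 0.355851.
Correction k=2: B_{4}/4! · (f^{(3)}(25) − f^{(3)}(3)) = −1/720 · (-2.45760e-06 − (-0.0987654)) = -0.000137171.
After k=2: 0.355714.
Correction k=3: B_{6}/6! · (f^{(5)}(25) − f^{(5)}(3)) = 1/30240 · (-1.17965e-07 − (-0.329218)) = 1.08868e-05.
After k=3: 0.355725.
Correction k=4: B_{8}/8! · (f^{(7)}(25) − f^{(7)}(3)) = −1/1209600 · (-1.05696e-08 − (-2.04847)) = -1.69351e-06.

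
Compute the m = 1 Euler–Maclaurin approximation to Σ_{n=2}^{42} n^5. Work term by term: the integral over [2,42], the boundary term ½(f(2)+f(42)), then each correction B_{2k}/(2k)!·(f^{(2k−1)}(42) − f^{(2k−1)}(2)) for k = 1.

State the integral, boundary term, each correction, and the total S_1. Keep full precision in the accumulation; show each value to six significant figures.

S_1 ≈ 9.81481e+08

Integral: ∫_2^42 x^5 dx = 9.14839e+08.
Boundary: ½(f(2) + f(42)) = ½(32.0000 + 1.30691e+08) = 6.53456e+07.
So far: 9.80184e+08.
Order-1 term: 1/12 · (1.55585e+07 − 80.0000) = 1.29653e+06.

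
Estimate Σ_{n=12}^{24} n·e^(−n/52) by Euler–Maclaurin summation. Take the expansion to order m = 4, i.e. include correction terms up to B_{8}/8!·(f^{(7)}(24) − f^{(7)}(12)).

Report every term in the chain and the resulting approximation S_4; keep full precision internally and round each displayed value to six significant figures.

The integral term ∫_12^24 x·e^(−x/52) dx = 151.177.
Endpoint term: (f(12) + f(24))/2 = (9.52707 + 15.1275)/2 = 12.3273.
So far: 163.504.
k=1: B_{2}/(2)! × [f^{(1)}(24) − f^{(1)}(12)] = 1/12 × (0.339399 − 0.610710) = -0.0226092.
Partial sum through k=1: 163.482.
k=2: B_{4}/(4)! × [f^{(3)}(24) − f^{(3)}(12)] = −1/720 × (0.000591726 − 0.000813075) = 3.07430e-07.
Partial sum through k=2: 163.482.
k=3: B_{6}/(6)! × [f^{(5)}(24) − f^{(5)}(12)] = 1/30240 × (3.91248e-07 − 5.17861e-07) = -4.18695e-12.
Partial sum through k=3: 163.482.
k=4: B_{8}/(8)! × [f^{(7)}(24) − f^{(7)}(12)] = −1/1209600 × (2.08455e-10 − 2.71830e-10) = 5.23936e-17.

S_4 ≈ 163.482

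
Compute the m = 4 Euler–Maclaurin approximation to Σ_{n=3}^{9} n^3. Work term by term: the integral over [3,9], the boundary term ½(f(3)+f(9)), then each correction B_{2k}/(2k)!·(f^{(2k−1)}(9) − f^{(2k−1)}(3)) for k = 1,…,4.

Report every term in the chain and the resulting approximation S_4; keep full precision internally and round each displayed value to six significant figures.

Integral: ∫_3^9 x^3 dx = 1620.00.
Boundary: ½(f(3) + f(9)) = ½(27.0000 + 729.000) = 378.000.
So far: 1998.00.
k=1: B_{2}/(2)! × [f^{(1)}(9) − f^{(1)}(3)] = 1/12 × (243.000 − 27.0000) = 18.0000.
After k=1: 2016.00.
k=2: B_{4}/(4)! × [f^{(3)}(9) − f^{(3)}(3)] = −1/720 × (6.00000 − 6.00000) = 0.00000.
After k=2: 2016.00.
k=3: B_{6}/(6)! × [f^{(5)}(9) − f^{(5)}(3)] = 1/30240 × (0.00000 − 0.00000) = 0.00000.
After k=3: 2016.00.
k=4: B_{8}/(8)! × [f^{(7)}(9) − f^{(7)}(3)] = −1/1209600 × (0.00000 − 0.00000) = 0.00000.

S_4 ≈ 2016.00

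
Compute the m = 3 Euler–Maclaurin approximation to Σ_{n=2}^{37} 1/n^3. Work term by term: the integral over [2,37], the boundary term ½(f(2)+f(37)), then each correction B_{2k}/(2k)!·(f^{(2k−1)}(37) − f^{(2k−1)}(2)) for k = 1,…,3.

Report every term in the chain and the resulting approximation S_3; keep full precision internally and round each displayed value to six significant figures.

S_3 ≈ 0.201793

Integral: ∫_2^37 1/x^3 dx = 0.124635.
Endpoint term: (f(2) + f(37))/2 = (0.125000 + 1.97422e-05)/2 = 0.0625099.
Running total after boundary: 0.187145.
Correction k=1: B_{2}/2! · (f^{(1)}(37) − f^{(1)}(2)) = 1/12 · (-1.60072e-06 − (-0.187500)) = 0.0156249.
After k=1: 0.202770.
Correction k=2: B_{4}/4! · (f^{(3)}(37) − f^{(3)}(2)) = −1/720 · (-2.33852e-08 − (-0.937500)) = -0.00130208.
After k=2: 0.201467.
Correction k=3: B_{6}/6! · (f^{(5)}(37) − f^{(5)}(2)) = 1/30240 · (-7.17442e-10 − (-9.84375)) = 0.000325521.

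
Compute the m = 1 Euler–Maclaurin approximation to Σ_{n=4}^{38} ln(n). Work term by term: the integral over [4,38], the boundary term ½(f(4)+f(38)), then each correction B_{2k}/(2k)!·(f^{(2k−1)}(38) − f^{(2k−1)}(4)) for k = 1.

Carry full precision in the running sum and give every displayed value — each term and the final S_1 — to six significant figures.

The integral term ∫_4^38 ln(x) dx = 98.6831.
Endpoint term: (f(4) + f(38))/2 = (1.38629 + 3.63759)/2 = 2.51194.
So far: 101.195.
k=1: B_{2}/(2)! × [f^{(1)}(38) − f^{(1)}(4)] = 1/12 × (0.0263158 − 0.250000) = -0.0186404.

S_1 ≈ 101.176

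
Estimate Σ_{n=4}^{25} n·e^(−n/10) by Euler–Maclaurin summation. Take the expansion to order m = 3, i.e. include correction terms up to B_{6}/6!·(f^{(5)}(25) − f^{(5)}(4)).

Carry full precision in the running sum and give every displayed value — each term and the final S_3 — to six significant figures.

S_3 ≈ 67.4380

Integral: ∫_4^25 x·e^(−x/10) dx = 65.1151.
½[f(4) + f(25)] = ½[2.68128 + 2.05212] = 2.36670.
Running total after boundary: 67.4818.
Order-1 term: 1/12 · (-0.123127 − 0.402192) = -0.0437766.
After k=1: 67.4380.
Order-2 term: −1/720 · (0.000410425 − 0.0174283) = 2.36360e-05.
After k=2: 67.4380.
Order-3 term: 1/30240 · (2.05212e-05 − 0.000308347) = -9.51805e-09.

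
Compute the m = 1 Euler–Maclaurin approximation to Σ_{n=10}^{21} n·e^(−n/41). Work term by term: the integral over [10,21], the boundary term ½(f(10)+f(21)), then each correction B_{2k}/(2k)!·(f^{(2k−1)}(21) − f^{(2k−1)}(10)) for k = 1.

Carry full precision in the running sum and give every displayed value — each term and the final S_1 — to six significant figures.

Integral: ∫_10^21 x·e^(−x/41) dx = 115.320.
½[f(10) + f(21)] = ½[7.83564 + 12.5828] = 10.2092.
So far: 125.529.
Order-1 term: 1/12 · (0.292282 − 0.592451) = -0.0250140.

S_1 ≈ 125.504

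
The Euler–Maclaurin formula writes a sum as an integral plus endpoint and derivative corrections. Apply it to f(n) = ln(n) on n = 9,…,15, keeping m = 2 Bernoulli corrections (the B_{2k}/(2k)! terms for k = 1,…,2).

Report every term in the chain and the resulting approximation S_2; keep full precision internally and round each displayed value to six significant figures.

S_2 ≈ 17.2947

The integral term ∫_9^15 ln(x) dx = 14.8457.
Endpoint term: (f(9) + f(15))/2 = (2.19722 + 2.70805)/2 = 2.45264.
Running total after boundary: 17.2984.
Order-1 term: 1/12 · (0.0666667 − 0.111111) = -0.00370370.
Running total after k=1: 17.2947.
Order-2 term: −1/720 · (0.000592593 − 0.00274348) = 2.98735e-06.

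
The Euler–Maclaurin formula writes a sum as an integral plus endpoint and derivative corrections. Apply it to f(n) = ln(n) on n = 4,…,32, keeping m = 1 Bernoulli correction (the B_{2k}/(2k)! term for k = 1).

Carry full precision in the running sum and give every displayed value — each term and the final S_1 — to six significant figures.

Integral: ∫_4^32 ln(x) dx = 77.3584.
Boundary: ½(f(4) + f(32)) = ½(1.38629 + 3.46574) = 2.42602.
Running total after boundary: 79.7844.
Correction k=1: B_{2}/2! · (f^{(1)}(32) − f^{(1)}(4)) = 1/12 · (0.0312500 − 0.250000) = -0.0182292.

S_1 ≈ 79.7662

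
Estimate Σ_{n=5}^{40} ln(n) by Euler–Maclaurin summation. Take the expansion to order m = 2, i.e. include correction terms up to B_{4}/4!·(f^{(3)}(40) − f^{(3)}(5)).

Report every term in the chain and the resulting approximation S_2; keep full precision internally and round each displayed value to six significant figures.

S_2 ≈ 107.143

∫_5^40 ln(x) dx evaluates to 104.508.
Boundary: ½(f(5) + f(40)) = ½(1.60944 + 3.68888) = 2.64916.
Integral + boundary = 107.157.
Correction k=1: B_{2}/2! · (f^{(1)}(40) − f^{(1)}(5)) = 1/12 · (0.0250000 − 0.200000) = -0.0145833.
After k=1: 107.143.
Correction k=2: B_{4}/4! · (f^{(3)}(40) − f^{(3)}(5)) = −1/720 · (3.12500e-05 − 0.0160000) = 2.21788e-05.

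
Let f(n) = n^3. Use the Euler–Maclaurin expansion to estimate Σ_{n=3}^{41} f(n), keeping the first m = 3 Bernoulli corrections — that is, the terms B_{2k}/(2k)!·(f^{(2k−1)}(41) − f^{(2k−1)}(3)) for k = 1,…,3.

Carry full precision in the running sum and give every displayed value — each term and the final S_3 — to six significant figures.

The integral term ∫_3^41 x^3 dx = 706420.
½[f(3) + f(41)] = ½[27.0000 + 68921.0] = 34474.0.
Running total after boundary: 740894.
k=1: B_{2}/(2)! × [f^{(1)}(41) − f^{(1)}(3)] = 1/12 × (5043.00 − 27.0000) = 418.000.
After k=1: 741312.
k=2: B_{4}/(4)! × [f^{(3)}(41) − f^{(3)}(3)] = −1/720 × (6.00000 − 6.00000) = 0.00000.
After k=2: 741312.
k=3: B_{6}/(6)! × [f^{(5)}(41) − f^{(5)}(3)] = 1/30240 × (0.00000 − 0.00000) = 0.00000.

S_3 ≈ 741312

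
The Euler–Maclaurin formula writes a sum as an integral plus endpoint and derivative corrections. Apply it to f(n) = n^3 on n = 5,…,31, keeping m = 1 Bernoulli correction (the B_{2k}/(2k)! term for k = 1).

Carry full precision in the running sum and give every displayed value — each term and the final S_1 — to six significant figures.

Integral: ∫_5^31 x^3 dx = 230724.
Endpoint term: (f(5) + f(31))/2 = (125.000 + 29791.0)/2 = 14958.0.
Running total after boundary: 245682.
Correction k=1: B_{2}/2! · (f^{(1)}(31) − f^{(1)}(5)) = 1/12 · (2883.00 − 75.0000) = 234.000.

S_1 ≈ 245916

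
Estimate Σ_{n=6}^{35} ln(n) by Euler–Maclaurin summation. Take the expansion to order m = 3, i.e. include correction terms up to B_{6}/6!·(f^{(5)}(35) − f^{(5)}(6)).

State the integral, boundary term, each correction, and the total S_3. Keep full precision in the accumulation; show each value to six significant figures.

S_3 ≈ 87.3487

Integral: ∫_6^35 ln(x) dx = 84.6866.
Endpoint term: (f(6) + f(35))/2 = (1.79176 + 3.55535)/2 = 2.67355.
Integral + boundary = 87.3602.
Order-1 term: 1/12 · (0.0285714 − 0.166667) = -0.0115079.
Running total after k=1: 87.3487.
Order-2 term: −1/720 · (4.66472e-05 − 0.00925926) = 1.27953e-05.
Running total after k=2: 87.3487.
Order-3 term: 1/30240 · (4.56952e-07 − 0.00308642) = -1.02049e-07.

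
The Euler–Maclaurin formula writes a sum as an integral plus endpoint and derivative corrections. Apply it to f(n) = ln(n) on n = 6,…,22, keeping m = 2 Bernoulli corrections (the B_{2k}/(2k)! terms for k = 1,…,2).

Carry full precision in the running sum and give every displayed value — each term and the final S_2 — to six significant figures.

S_2 ≈ 43.6837

Integral: ∫_6^22 ln(x) dx = 41.2524.
½[f(6) + f(22)] = ½[1.79176 + 3.09104] = 2.44140.
So far: 43.6938.
k=1: B_{2}/(2)! × [f^{(1)}(22) − f^{(1)}(6)] = 1/12 × (0.0454545 − 0.166667) = -0.0101010.
After k=1: 43.6837.
k=2: B_{4}/(4)! × [f^{(3)}(22) − f^{(3)}(6)] = −1/720 × (0.000187829 − 0.00925926) = 1.25992e-05.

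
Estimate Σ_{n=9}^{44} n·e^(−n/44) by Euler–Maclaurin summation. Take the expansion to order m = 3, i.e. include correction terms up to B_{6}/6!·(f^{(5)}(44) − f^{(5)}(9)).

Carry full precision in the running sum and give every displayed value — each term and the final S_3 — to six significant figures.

Integral: ∫_9^44 x·e^(−x/44) dx = 476.192.
Boundary: ½(f(9) + f(44)) = ½(7.33516 + 16.1867) = 11.7609.
Running total after boundary: 487.953.
k=1: B_{2}/(2)! × [f^{(1)}(44) − f^{(1)}(9)] = 1/12 × (0.00000 − 0.648310) = -0.0540258.
Partial sum through k=1: 487.899.
k=2: B_{4}/(4)! × [f^{(3)}(44) − f^{(3)}(9)] = −1/720 × (0.000380041 − 0.00117683) = 1.10665e-06.
Partial sum through k=2: 487.899.
k=3: B_{6}/(6)! × [f^{(5)}(44) − f^{(5)}(9)] = 1/30240 × (3.92604e-07 − 1.04276e-06) = -2.15000e-11.

S_3 ≈ 487.899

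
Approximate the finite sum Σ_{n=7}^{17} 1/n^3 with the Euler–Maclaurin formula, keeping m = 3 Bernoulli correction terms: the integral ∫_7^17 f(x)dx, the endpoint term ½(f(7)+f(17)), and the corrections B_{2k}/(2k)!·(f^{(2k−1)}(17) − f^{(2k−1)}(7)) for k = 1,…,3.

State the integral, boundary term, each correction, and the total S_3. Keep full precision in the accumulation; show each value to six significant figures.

S_3 ≈ 0.0101339

The integral term ∫_7^17 1/x^3 dx = 0.00847398.
½[f(7) + f(17)] = ½[0.00291545 + 0.000203542] = 0.00155950.
So far: 0.0100335.
Correction k=1: B_{2}/2! · (f^{(1)}(17) − f^{(1)}(7)) = 1/12 · (-3.59191e-05 − (-0.00124948)) = 0.000101130.
After k=1: 0.0101346.
Correction k=2: B_{4}/4! · (f^{(3)}(17) − f^{(3)}(7)) = −1/720 · (-2.48575e-06 − (-0.000509992)) = -7.04869e-07.
After k=2: 0.0101339.
Correction k=3: B_{6}/6! · (f^{(5)}(17) − f^{(5)}(7)) = 1/30240 · (-3.61251e-07 − (-0.000437136)) = 1.44436e-08.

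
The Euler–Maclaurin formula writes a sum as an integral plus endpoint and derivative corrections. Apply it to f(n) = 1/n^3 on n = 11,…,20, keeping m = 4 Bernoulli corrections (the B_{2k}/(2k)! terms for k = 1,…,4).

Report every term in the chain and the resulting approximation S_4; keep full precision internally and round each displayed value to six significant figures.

The integral term ∫_11^20 1/x^3 dx = 0.00288223.
½[f(11) + f(20)] = ½[0.000751315 + 0.000125000] = 0.000438157.
Running total after boundary: 0.00332039.
Order-1 term: 1/12 · (-1.87500e-05 − (-0.000204904)) = 1.55128e-05.
After k=1: 0.00333590.
Order-2 term: −1/720 · (-9.37500e-07 − (-3.38684e-05)) = -4.57374e-08.
After k=2: 0.00333586.
Order-3 term: 1/30240 · (-9.84375e-08 − (-1.17560e-05)) = 3.85501e-10.
After k=3: 0.00333586.
Order-4 term: −1/1209600 · (-1.77188e-08 − (-6.99530e-06)) = -5.76850e-12.

S_4 ≈ 0.00333586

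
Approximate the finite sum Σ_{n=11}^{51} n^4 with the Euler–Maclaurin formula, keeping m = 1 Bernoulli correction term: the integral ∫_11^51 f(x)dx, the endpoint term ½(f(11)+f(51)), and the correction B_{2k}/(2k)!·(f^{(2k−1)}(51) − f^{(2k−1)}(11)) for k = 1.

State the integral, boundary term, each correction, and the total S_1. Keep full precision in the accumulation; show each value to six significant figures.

The integral term ∫_11^51 x^4 dx = 6.89728e+07.
Endpoint term: (f(11) + f(51))/2 = (14641.0 + 6.76520e+06)/2 = 3.38992e+06.
Running total after boundary: 7.23628e+07.
Correction k=1: B_{2}/2! · (f^{(1)}(51) − f^{(1)}(11)) = 1/12 · (530604 − 5324.00) = 43773.3.

S_1 ≈ 7.24065e+07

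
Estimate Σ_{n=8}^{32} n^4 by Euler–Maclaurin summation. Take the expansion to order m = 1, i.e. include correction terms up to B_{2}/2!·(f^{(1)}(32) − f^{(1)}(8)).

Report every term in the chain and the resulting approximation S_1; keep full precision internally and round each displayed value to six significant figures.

Integral: ∫_8^32 x^4 dx = 6.70433e+06.
Endpoint term: (f(8) + f(32))/2 = (4096.00 + 1.04858e+06)/2 = 526336.
Integral + boundary = 7.23067e+06.
Correction k=1: B_{2}/2! · (f^{(1)}(32) − f^{(1)}(8)) = 1/12 · (131072 − 2048.00) = 10752.0.

S_1 ≈ 7.24142e+06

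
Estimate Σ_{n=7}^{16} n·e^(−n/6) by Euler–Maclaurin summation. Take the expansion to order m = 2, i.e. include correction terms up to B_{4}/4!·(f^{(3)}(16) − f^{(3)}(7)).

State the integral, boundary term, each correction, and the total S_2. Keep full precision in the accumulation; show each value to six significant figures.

S_2 ≈ 16.7581

∫_7^16 x·e^(−x/6) dx evaluates to 15.1176.
½[f(7) + f(16)] = ½[2.17982 + 1.11174] = 1.64578.
So far: 16.7634.
Correction k=1: B_{2}/2! · (f^{(1)}(16) − f^{(1)}(7)) = 1/12 · (-0.115806 − (-0.0519005)) = -0.00532543.
Running total after k=1: 16.7581.
Correction k=2: B_{4}/4! · (f^{(3)}(16) − f^{(3)}(7)) = −1/720 · (0.000643365 − 0.0158585) = 2.11321e-05.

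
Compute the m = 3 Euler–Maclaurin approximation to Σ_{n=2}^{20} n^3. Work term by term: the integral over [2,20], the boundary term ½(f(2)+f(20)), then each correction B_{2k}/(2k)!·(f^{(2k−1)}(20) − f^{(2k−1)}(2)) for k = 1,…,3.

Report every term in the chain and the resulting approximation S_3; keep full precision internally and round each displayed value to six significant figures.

S_3 ≈ 44099.0

The integral term ∫_2^20 x^3 dx = 39996.0.
½[f(2) + f(20)] = ½[8.00000 + 8000.00] = 4004.00.
Integral + boundary = 44000.0.
Correction k=1: B_{2}/2! · (f^{(1)}(20) − f^{(1)}(2)) = 1/12 · (1200.00 − 12.0000) = 99.0000.
After k=1: 44099.0.
Correction k=2: B_{4}/4! · (f^{(3)}(20) − f^{(3)}(2)) = −1/720 · (6.00000 − 6.00000) = 0.00000.
After k=2: 44099.0.
Correction k=3: B_{6}/6! · (f^{(5)}(20) − f^{(5)}(2)) = 1/30240 · (0.00000 − 0.00000) = 0.00000.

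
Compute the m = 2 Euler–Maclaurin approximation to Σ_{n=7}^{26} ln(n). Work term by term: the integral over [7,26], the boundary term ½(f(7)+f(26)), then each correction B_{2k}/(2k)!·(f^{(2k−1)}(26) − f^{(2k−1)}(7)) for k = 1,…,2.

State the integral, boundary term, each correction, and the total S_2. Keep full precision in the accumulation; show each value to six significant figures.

The integral term ∫_7^26 ln(x) dx = 52.0891.
½[f(7) + f(26)] = ½[1.94591 + 3.25810] = 2.60200.
So far: 54.6911.
k=1: B_{2}/(2)! × [f^{(1)}(26) − f^{(1)}(7)] = 1/12 × (0.0384615 − 0.142857) = -0.00869963.
Running total after k=1: 54.6824.
k=2: B_{4}/(4)! × [f^{(3)}(26) − f^{(3)}(7)] = −1/720 × (0.000113792 − 0.00583090) = 7.94043e-06.

S_2 ≈ 54.6825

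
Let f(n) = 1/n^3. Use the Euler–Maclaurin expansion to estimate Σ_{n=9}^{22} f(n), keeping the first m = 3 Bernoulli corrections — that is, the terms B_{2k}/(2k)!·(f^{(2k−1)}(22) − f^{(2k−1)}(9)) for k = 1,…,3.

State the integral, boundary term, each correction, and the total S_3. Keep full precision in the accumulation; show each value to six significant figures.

Integral: ∫_9^22 1/x^3 dx = 0.00513978.
Endpoint term: (f(9) + f(22))/2 = (0.00137174 + 9.39144e-05)/2 = 0.000732828.
So far: 0.00587261.
Order-1 term: 1/12 · (-1.28065e-05 − (-0.000457247)) = 3.70367e-05.
Running total after k=1: 0.00590965.
Order-2 term: −1/720 · (-5.29194e-07 − (-0.000112901)) = -1.56071e-07.
Running total after k=2: 0.00590949.
Order-3 term: 1/30240 · (-4.59218e-08 − (-5.85410e-05)) = 1.93436e-09.

S_3 ≈ 0.00590949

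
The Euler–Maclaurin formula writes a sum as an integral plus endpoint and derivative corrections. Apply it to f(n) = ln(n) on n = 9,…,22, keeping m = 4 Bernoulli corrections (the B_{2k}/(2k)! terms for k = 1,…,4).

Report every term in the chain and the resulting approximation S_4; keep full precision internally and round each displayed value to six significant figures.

∫_9^22 ln(x) dx evaluates to 35.2279.
Boundary: ½(f(9) + f(22)) = ½(2.19722 + 3.09104) = 2.64413.
So far: 37.8720.
k=1: B_{2}/(2)! × [f^{(1)}(22) − f^{(1)}(9)] = 1/12 × (0.0454545 − 0.111111) = -0.00547138.
After k=1: 37.8666.
k=2: B_{4}/(4)! × [f^{(3)}(22) − f^{(3)}(9)] = −1/720 × (0.000187829 − 0.00274348) = 3.54952e-06.
After k=2: 37.8666.
k=3: B_{6}/(6)! × [f^{(5)}(22) − f^{(5)}(9)] = 1/30240 × (4.65691e-06 − 0.000406442) = -1.32865e-08.
After k=3: 37.8666.
k=4: B_{8}/(8)! × [f^{(7)}(22) − f^{(7)}(9)] = −1/1209600 × (2.88651e-07 − 0.000150534) = 1.24211e-10.

S_4 ≈ 37.8666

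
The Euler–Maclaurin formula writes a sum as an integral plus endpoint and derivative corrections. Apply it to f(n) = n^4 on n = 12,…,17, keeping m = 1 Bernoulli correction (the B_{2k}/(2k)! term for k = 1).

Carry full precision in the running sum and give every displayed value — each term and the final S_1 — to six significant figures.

S_1 ≈ 287395

∫_12^17 x^4 dx evaluates to 234205.
Endpoint term: (f(12) + f(17))/2 = (20736.0 + 83521.0)/2 = 52128.5.
So far: 286334.
Correction k=1: B_{2}/2! · (f^{(1)}(17) − f^{(1)}(12)) = 1/12 · (19652.0 − 6912.00) = 1061.67.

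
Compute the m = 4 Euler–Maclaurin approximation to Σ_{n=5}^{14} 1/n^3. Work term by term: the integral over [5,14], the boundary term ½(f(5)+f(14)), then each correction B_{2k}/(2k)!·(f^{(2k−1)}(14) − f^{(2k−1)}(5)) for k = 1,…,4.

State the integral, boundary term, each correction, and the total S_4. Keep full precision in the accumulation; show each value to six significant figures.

S_4 ≈ 0.0220196

∫_5^14 1/x^3 dx evaluates to 0.0174490.
Endpoint term: (f(5) + f(14))/2 = (0.00800000 + 0.000364431)/2 = 0.00418222.
So far: 0.0216312.
k=1: B_{2}/(2)! × [f^{(1)}(14) − f^{(1)}(5)] = 1/12 × (-7.80925e-05 − (-0.00480000)) = 0.000393492.
After k=1: 0.0220247.
k=2: B_{4}/(4)! × [f^{(3)}(14) − f^{(3)}(5)] = −1/720 × (-7.96862e-06 − (-0.00384000)) = -5.32227e-06.
After k=2: 0.0220194.
k=3: B_{6}/(6)! × [f^{(5)}(14) − f^{(5)}(5)] = 1/30240 × (-1.70756e-06 − (-0.00645120)) = 2.13277e-07.
After k=3: 0.0220196.
k=4: B_{8}/(8)! × [f^{(7)}(14) − f^{(7)}(5)] = −1/1209600 × (-6.27267e-07 − (-0.0185795)) = -1.53595e-08.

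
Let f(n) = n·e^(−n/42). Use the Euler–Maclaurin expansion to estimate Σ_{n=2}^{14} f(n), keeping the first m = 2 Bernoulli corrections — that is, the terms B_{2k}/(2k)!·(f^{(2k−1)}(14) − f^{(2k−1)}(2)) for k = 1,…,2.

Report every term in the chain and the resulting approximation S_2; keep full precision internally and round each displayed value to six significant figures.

S_2 ≈ 82.7141

The integral term ∫_2^14 x·e^(−x/42) dx = 76.7807.
Endpoint term: (f(2) + f(14))/2 = (1.90699 + 10.0314)/2 = 5.96922.
So far: 82.7499.
k=1: B_{2}/(2)! × [f^{(1)}(14) − f^{(1)}(2)] = 1/12 × (0.477688 − 0.908092) = -0.0358671.
Running total after k=1: 82.7141.
k=2: B_{4}/(4)! × [f^{(3)}(14) − f^{(3)}(2)] = −1/720 × (0.00108319 − 0.00159585) = 7.12031e-07.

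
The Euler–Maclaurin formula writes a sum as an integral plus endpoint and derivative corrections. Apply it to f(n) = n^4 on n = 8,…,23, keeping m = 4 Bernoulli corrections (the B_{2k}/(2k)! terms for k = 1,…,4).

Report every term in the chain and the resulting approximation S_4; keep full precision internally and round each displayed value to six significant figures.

Integral: ∫_8^23 x^4 dx = 1.28072e+06.
Endpoint term: (f(8) + f(23))/2 = (4096.00 + 279841)/2 = 141968.
Running total after boundary: 1.42268e+06.
k=1: B_{2}/(2)! × [f^{(1)}(23) − f^{(1)}(8)] = 1/12 × (48668.0 − 2048.00) = 3885.00.
After k=1: 1.42657e+06.
k=2: B_{4}/(4)! × [f^{(3)}(23) − f^{(3)}(8)] = −1/720 × (552.000 − 192.000) = -0.500000.
After k=2: 1.42657e+06.
k=3: B_{6}/(6)! × [f^{(5)}(23) − f^{(5)}(8)] = 1/30240 × (0.00000 − 0.00000) = 0.00000.
After k=3: 1.42657e+06.
k=4: B_{8}/(8)! × [f^{(7)}(23) − f^{(7)}(8)] = −1/1209600 × (0.00000 − 0.00000) = 0.00000.

S_4 ≈ 1.42657e+06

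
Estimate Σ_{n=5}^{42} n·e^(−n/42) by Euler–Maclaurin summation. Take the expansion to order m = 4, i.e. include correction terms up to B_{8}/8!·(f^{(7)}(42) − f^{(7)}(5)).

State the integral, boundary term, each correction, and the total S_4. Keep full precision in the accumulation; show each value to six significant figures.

S_4 ≈ 464.450

The integral term ∫_5^42 x·e^(−x/42) dx = 454.570.
½[f(5) + f(42)] = ½[4.43883 + 15.4509] = 9.94488.
Running total after boundary: 464.515.
k=1: B_{2}/(2)! × [f^{(1)}(42) − f^{(1)}(5)] = 1/12 × (0.00000 − 0.782079) = -0.0651733.
Running total after k=1: 464.450.
k=2: B_{4}/(4)! × [f^{(3)}(42) − f^{(3)}(5)] = −1/720 × (0.000417097 − 0.00144989) = 1.43444e-06.
Running total after k=2: 464.450.
k=3: B_{6}/(6)! × [f^{(5)}(42) − f^{(5)}(5)] = 1/30240 × (4.72899e-07 − 1.39253e-06) = -3.04112e-11.
Running total after k=3: 464.450.
k=4: B_{8}/(8)! × [f^{(7)}(42) − f^{(7)}(5)] = −1/1209600 × (4.02125e-10 − 1.11289e-09) = 5.87601e-16.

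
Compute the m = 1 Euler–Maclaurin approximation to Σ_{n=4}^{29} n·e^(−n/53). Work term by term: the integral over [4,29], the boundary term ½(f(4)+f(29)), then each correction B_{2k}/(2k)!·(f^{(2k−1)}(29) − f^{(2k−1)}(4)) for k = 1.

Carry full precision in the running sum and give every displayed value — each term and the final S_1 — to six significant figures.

The integral term ∫_4^29 x·e^(−x/53) dx = 286.861.
½[f(4) + f(29)] = ½[3.70922 + 16.7790] = 10.2441.
So far: 297.105.
Correction k=1: B_{2}/2! · (f^{(1)}(29) − f^{(1)}(4)) = 1/12 · (0.262001 − 0.857321) = -0.0496100.

S_1 ≈ 297.055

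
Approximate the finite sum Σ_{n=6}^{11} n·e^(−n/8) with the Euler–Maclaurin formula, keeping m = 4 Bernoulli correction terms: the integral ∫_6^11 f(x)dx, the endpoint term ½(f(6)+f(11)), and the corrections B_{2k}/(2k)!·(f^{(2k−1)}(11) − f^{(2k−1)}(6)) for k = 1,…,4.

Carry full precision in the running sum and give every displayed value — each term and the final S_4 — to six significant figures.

Integral: ∫_6^11 x·e^(−x/8) dx = 14.4734.
Boundary: ½(f(6) + f(11)) = ½(2.83420 + 2.78124) = 2.80772.
Running total after boundary: 17.2812.
Order-1 term: 1/12 · (-0.0948148 − 0.118092) = -0.0177422.
After k=1: 17.2634.
Order-2 term: −1/720 · (0.00641976 − 0.0166066) = 1.41484e-05.
After k=2: 17.2634.
Order-3 term: 1/30240 · (0.000223766 − 0.000490126) = -8.80823e-09.
After k=3: 17.2634.
Order-4 term: −1/1209600 · (5.42535e-06 − 1.12621e-05) = 4.82535e-12.

S_4 ≈ 17.2634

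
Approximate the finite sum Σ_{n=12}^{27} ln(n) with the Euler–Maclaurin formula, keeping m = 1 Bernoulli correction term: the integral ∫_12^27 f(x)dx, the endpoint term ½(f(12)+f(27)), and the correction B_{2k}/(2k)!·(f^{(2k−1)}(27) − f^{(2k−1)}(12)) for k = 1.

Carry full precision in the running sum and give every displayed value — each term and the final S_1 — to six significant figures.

S_1 ≈ 47.0552

Integral: ∫_12^27 ln(x) dx = 44.1687.
Boundary: ½(f(12) + f(27)) = ½(2.48491 + 3.29584) = 2.89037.
Running total after boundary: 47.0591.
Correction k=1: B_{2}/2! · (f^{(1)}(27) − f^{(1)}(12)) = 1/12 · (0.0370370 − 0.0833333) = -0.00385802.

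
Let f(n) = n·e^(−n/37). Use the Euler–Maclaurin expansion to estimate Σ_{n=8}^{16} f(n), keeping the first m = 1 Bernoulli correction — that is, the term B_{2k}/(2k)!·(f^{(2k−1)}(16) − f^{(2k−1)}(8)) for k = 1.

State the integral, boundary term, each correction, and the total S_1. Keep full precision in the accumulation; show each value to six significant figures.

S_1 ≈ 77.1018

The integral term ∫_8^16 x·e^(−x/37) dx = 68.7101.
½[f(8) + f(16)] = ½[6.44449 + 10.3829] = 8.41367.
Integral + boundary = 77.1237.
Correction k=1: B_{2}/2! · (f^{(1)}(16) − f^{(1)}(8)) = 1/12 · (0.368311 − 0.631386) = -0.0219229.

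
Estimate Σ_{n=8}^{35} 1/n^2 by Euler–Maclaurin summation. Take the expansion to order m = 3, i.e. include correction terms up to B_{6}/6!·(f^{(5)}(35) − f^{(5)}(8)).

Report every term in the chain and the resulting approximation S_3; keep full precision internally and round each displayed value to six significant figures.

∫_8^35 1/x^2 dx evaluates to 0.0964286.
Boundary: ½(f(8) + f(35)) = ½(0.0156250 + 0.000816327) = 0.00822066.
So far: 0.104649.
Correction k=1: B_{2}/2! · (f^{(1)}(35) − f^{(1)}(8)) = 1/12 · (-4.66472e-05 − (-0.00390625)) = 0.000321634.
Running total after k=1: 0.104971.
Correction k=2: B_{4}/4! · (f^{(3)}(35) − f^{(3)}(8)) = −1/720 · (-4.56952e-07 − (-0.000732422)) = -1.01662e-06.
Running total after k=2: 0.104970.
Correction k=3: B_{6}/6! · (f^{(5)}(35) − f^{(5)}(8)) = 1/30240 · (-1.11907e-08 − (-0.000343323)) = 1.13529e-08.

S_3 ≈ 0.104970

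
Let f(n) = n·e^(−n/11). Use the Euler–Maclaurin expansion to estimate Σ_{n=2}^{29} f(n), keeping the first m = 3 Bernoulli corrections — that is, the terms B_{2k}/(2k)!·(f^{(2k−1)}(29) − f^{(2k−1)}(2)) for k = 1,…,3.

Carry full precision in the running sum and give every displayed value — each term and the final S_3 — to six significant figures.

The integral term ∫_2^29 x·e^(−x/11) dx = 87.7133.
½[f(2) + f(29)] = ½[1.66751 + 2.07702] = 1.87226.
Running total after boundary: 89.5856.
Correction k=1: B_{2}/2! · (f^{(1)}(29) − f^{(1)}(2)) = 1/12 · (-0.117198 − 0.682161) = -0.0666133.
After k=1: 89.5190.
Correction k=2: B_{4}/4! · (f^{(3)}(29) − f^{(3)}(2)) = −1/720 · (0.000215240 − 0.0194187) = 2.66715e-05.
After k=2: 89.5190.
Correction k=3: B_{6}/6! · (f^{(5)}(29) − f^{(5)}(2)) = 1/30240 · (1.15625e-05 − 0.000274378) = -8.69100e-09.

S_3 ≈ 89.5190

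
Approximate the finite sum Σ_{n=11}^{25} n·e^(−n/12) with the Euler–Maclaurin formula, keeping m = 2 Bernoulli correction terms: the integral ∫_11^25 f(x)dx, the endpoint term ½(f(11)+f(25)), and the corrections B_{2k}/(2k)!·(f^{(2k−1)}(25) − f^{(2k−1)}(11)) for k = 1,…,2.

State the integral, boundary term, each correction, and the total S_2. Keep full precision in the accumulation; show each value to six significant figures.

S_2 ≈ 58.8157

Integral: ∫_11^25 x·e^(−x/12) dx = 55.0741.
Boundary: ½(f(11) + f(25)) = ½(4.39835 + 3.11286) = 3.75560.
Running total after boundary: 58.8297.
k=1: B_{2}/(2)! × [f^{(1)}(25) − f^{(1)}(11)] = 1/12 × (-0.134891 − 0.0333208) = -0.0140176.
Partial sum through k=1: 58.8157.
k=2: B_{4}/(4)! × [f^{(3)}(25) − f^{(3)}(11)] = −1/720 × (0.000792627 − 0.00578486) = 6.93366e-06.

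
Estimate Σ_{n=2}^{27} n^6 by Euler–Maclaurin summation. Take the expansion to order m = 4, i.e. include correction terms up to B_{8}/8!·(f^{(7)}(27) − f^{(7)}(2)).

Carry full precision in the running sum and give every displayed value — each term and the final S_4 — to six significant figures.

S_4 ≈ 1.69522e+09

∫_2^27 x^6 dx evaluates to 1.49434e+09.
Boundary: ½(f(2) + f(27)) = ½(64.0000 + 3.87420e+08) = 1.93710e+08.
Running total after boundary: 1.68805e+09.
Order-1 term: 1/12 · (8.60934e+07 − 192.000) = 7.17444e+06.
Running total after k=1: 1.69522e+09.
Order-2 term: −1/720 · (2.36196e+06 − 960.000) = -3279.17.
Running total after k=2: 1.69522e+09.
Order-3 term: 1/30240 · (19440.0 − 1440.00) = 0.595238.
Running total after k=3: 1.69522e+09.
Order-4 term: −1/1209600 · (0.00000 − 0.00000) = 0.00000.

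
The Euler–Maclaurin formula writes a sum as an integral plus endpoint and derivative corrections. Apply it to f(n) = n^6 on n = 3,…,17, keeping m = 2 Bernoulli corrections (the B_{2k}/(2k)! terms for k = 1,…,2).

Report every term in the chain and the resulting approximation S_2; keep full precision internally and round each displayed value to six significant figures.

The integral term ∫_3^17 x^6 dx = 5.86195e+07.
Endpoint term: (f(3) + f(17))/2 = (729.000 + 2.41376e+07)/2 = 1.20691e+07.
Running total after boundary: 7.06886e+07.
k=1: B_{2}/(2)! × [f^{(1)}(17) − f^{(1)}(3)] = 1/12 × (8.51914e+06 − 1458.00) = 709807.
After k=1: 7.13985e+07.
k=2: B_{4}/(4)! × [f^{(3)}(17) − f^{(3)}(3)] = −1/720 × (589560 − 3240.00) = -814.333.

S_2 ≈ 7.13976e+07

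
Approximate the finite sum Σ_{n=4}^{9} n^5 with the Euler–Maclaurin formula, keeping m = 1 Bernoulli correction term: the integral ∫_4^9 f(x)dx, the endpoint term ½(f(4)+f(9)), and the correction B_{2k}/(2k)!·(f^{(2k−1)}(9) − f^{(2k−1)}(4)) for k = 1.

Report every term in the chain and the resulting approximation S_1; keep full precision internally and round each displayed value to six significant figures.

∫_4^9 x^5 dx evaluates to 87890.8.
Boundary: ½(f(4) + f(9)) = ½(1024.00 + 59049.0) = 30036.5.
Running total after boundary: 117927.
Order-1 term: 1/12 · (32805.0 − 1280.00) = 2627.08.

S_1 ≈ 120554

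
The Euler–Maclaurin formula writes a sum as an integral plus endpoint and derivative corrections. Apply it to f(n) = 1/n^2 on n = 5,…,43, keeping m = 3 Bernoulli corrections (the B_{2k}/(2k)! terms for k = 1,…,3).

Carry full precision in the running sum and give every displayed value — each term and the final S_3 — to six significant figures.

S_3 ≈ 0.198335

The integral term ∫_5^43 1/x^2 dx = 0.176744.
Endpoint term: (f(5) + f(43))/2 = (0.0400000 + 0.000540833)/2 = 0.0202704.
Integral + boundary = 0.197015.
Order-1 term: 1/12 · (-2.51550e-05 − (-0.0160000)) = 0.00133124.
Partial sum through k=1: 0.198346.
Order-2 term: −1/720 · (-1.63256e-07 − (-0.00768000)) = -1.06664e-05.
Partial sum through k=2: 0.198335.
Order-3 term: 1/30240 · (-2.64883e-09 − (-0.00921600)) = 3.04762e-07.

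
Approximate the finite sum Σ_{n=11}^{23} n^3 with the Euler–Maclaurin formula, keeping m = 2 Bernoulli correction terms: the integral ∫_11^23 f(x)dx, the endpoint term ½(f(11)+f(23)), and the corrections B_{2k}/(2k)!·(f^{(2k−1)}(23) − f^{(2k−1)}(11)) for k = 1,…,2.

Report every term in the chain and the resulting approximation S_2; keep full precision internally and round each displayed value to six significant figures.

∫_11^23 x^3 dx evaluates to 66300.0.
Endpoint term: (f(11) + f(23))/2 = (1331.00 + 12167.0)/2 = 6749.00.
Integral + boundary = 73049.0.
k=1: B_{2}/(2)! × [f^{(1)}(23) − f^{(1)}(11)] = 1/12 × (1587.00 − 363.000) = 102.000.
Running total after k=1: 73151.0.
k=2: B_{4}/(4)! × [f^{(3)}(23) − f^{(3)}(11)] = −1/720 × (6.00000 − 6.00000) = 0.00000.

S_2 ≈ 73151.0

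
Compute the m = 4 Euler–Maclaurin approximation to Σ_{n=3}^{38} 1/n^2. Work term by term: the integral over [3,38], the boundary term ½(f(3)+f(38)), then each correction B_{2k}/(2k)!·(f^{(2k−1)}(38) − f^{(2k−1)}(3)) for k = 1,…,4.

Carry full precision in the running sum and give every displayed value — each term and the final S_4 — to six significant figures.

Integral: ∫_3^38 1/x^2 dx = 0.307018.
Boundary: ½(f(3) + f(38)) = ½(0.111111 + 0.000692521) = 0.0559018.
Running total after boundary: 0.362919.
Correction k=1: B_{2}/2! · (f^{(1)}(38) − f^{(1)}(3)) = 1/12 · (-3.64485e-05 − (-0.0740741)) = 0.00616980.
After k=1: 0.369089.
Correction k=2: B_{4}/4! · (f^{(3)}(38) − f^{(3)}(3)) = −1/720 · (-3.02896e-07 − (-0.0987654)) = -0.000137174.
After k=2: 0.368952.
Correction k=3: B_{6}/6! · (f^{(5)}(38) − f^{(5)}(3)) = 1/30240 · (-6.29285e-09 − (-0.329218)) = 1.08868e-05.
After k=3: 0.368963.
Correction k=4: B_{8}/8! · (f^{(7)}(38) − f^{(7)}(3)) = −1/1209600 · (-2.44044e-10 − (-2.04847)) = -1.69351e-06.

S_4 ≈ 0.368961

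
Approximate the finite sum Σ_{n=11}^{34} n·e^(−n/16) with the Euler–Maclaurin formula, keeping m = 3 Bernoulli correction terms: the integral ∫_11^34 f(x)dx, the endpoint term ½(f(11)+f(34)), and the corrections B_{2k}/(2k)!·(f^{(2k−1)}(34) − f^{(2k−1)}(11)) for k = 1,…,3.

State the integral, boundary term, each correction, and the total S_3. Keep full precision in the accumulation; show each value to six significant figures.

∫_11^34 x·e^(−x/16) dx evaluates to 121.677.
½[f(11) + f(34)] = ½[5.53115 + 4.06072] = 4.79593.
Running total after boundary: 126.473.
Correction k=1: B_{2}/2! · (f^{(1)}(34) − f^{(1)}(11)) = 1/12 · (-0.134362 − 0.157135) = -0.0242914.
After k=1: 126.449.
Correction k=2: B_{4}/4! · (f^{(3)}(34) − f^{(3)}(11)) = −1/720 · (0.000408218 − 0.00454218) = 5.74161e-06.
After k=2: 126.449.
Correction k=3: B_{6}/6! · (f^{(5)}(34) − f^{(5)}(11)) = 1/30240 · (5.23941e-06 − 3.30881e-05) = -9.20922e-10.

S_3 ≈ 126.449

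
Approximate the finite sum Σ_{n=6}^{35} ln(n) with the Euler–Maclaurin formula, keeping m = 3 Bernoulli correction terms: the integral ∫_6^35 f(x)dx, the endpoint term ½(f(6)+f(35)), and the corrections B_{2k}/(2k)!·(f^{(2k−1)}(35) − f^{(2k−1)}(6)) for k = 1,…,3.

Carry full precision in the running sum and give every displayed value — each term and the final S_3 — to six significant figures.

S_3 ≈ 87.3487

The integral term ∫_6^35 ln(x) dx = 84.6866.
Endpoint term: (f(6) + f(35))/2 = (1.79176 + 3.55535)/2 = 2.67355.
Integral + boundary = 87.3602.
k=1: B_{2}/(2)! × [f^{(1)}(35) − f^{(1)}(6)] = 1/12 × (0.0285714 − 0.166667) = -0.0115079.
After k=1: 87.3487.
k=2: B_{4}/(4)! × [f^{(3)}(35) − f^{(3)}(6)] = −1/720 × (4.66472e-05 − 0.00925926) = 1.27953e-05.
After k=2: 87.3487.
k=3: B_{6}/(6)! × [f^{(5)}(35) − f^{(5)}(6)] = 1/30240 × (4.56952e-07 − 0.00308642) = -1.02049e-07.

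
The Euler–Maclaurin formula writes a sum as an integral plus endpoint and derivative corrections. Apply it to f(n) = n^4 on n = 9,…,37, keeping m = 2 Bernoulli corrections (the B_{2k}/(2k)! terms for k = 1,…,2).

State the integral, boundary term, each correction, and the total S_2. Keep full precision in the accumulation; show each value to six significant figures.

The integral term ∫_9^37 x^4 dx = 1.38570e+07.
½[f(9) + f(37)] = ½[6561.00 + 1.87416e+06] = 940361.
Running total after boundary: 1.47973e+07.
Correction k=1: B_{2}/2! · (f^{(1)}(37) − f^{(1)}(9)) = 1/12 · (202612 − 2916.00) = 16641.3.
Running total after k=1: 1.48140e+07.
Correction k=2: B_{4}/4! · (f^{(3)}(37) − f^{(3)}(9)) = −1/720 · (888.000 − 216.000) = -0.933333.

S_2 ≈ 1.48140e+07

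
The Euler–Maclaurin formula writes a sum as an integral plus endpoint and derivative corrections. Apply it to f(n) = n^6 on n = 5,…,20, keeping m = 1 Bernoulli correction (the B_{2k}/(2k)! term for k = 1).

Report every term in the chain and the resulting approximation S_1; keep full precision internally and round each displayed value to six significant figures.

The integral term ∫_5^20 x^6 dx = 1.82846e+08.
½[f(5) + f(20)] = ½[15625.0 + 6.40000e+07] = 3.20078e+07.
Running total after boundary: 2.14854e+08.
k=1: B_{2}/(2)! × [f^{(1)}(20) − f^{(1)}(5)] = 1/12 × (1.92000e+07 − 18750.0) = 1.59844e+06.

S_1 ≈ 2.16452e+08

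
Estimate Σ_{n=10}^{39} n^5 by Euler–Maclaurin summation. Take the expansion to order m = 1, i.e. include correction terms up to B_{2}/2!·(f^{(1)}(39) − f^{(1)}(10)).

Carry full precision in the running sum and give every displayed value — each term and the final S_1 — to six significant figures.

S_1 ≈ 6.32412e+08

The integral term ∫_10^39 x^5 dx = 5.86291e+08.
Boundary: ½(f(10) + f(39)) = ½(100000 + 9.02242e+07) = 4.51621e+07.
Integral + boundary = 6.31453e+08.
Correction k=1: B_{2}/2! · (f^{(1)}(39) − f^{(1)}(10)) = 1/12 · (1.15672e+07 − 50000.0) = 959767.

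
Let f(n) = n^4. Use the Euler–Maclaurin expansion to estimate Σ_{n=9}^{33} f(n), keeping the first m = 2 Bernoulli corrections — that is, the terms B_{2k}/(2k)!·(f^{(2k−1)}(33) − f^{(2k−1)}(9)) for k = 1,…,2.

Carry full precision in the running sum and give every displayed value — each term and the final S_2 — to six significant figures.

S_2 ≈ 8.42324e+06

Integral: ∫_9^33 x^4 dx = 7.81527e+06.
½[f(9) + f(33)] = ½[6561.00 + 1.18592e+06] = 596241.
Running total after boundary: 8.41151e+06.
Order-1 term: 1/12 · (143748 − 2916.00) = 11736.0.
After k=1: 8.42325e+06.
Order-2 term: −1/720 · (792.000 − 216.000) = -0.800000.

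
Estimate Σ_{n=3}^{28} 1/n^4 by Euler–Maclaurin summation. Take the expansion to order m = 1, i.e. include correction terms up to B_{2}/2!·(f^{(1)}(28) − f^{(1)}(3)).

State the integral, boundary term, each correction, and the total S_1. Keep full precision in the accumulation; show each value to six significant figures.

S_1 ≈ 0.0198759

The integral term ∫_3^28 1/x^4 dx = 0.0123305.
½[f(3) + f(28)] = ½[0.0123457 + 1.62693e-06] = 0.00617365.
So far: 0.0185041.
Correction k=1: B_{2}/2! · (f^{(1)}(28) − f^{(1)}(3)) = 1/12 · (-2.32418e-07 − (-0.0164609)) = 0.00137172.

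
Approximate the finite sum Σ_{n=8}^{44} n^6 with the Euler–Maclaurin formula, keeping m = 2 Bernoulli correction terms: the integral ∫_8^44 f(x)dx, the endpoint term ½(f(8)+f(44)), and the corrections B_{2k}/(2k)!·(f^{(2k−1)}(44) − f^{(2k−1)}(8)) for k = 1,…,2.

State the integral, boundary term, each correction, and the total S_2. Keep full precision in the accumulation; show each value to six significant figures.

S_2 ≈ 4.93215e+10

Integral: ∫_8^44 x^6 dx = 4.56108e+10.
½[f(8) + f(44)] = ½[262144 + 7.25631e+09] = 3.62829e+09.
Integral + boundary = 4.92391e+10.
Order-1 term: 1/12 · (9.89497e+08 − 196608) = 8.24417e+07.
Partial sum through k=1: 4.93215e+10.
Order-2 term: −1/720 · (1.02221e+07 − 61440.0) = -14112.0.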